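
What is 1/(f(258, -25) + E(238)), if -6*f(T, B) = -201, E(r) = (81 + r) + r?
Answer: 2/1181 ≈ 0.0016935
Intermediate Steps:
E(r) = 81 + 2*r
f(T, B) = 67/2 (f(T, B) = -1/6*(-201) = 67/2)
1/(f(258, -25) + E(238)) = 1/(67/2 + (81 + 2*238)) = 1/(67/2 + (81 + 476)) = 1/(67/2 + 557) = 1/(1181/2) = 2/1181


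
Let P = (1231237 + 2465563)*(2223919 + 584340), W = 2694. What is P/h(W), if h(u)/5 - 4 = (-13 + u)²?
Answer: 415262874848/1437553 ≈ 2.8887e+5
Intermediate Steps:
h(u) = 20 + 5*(-13 + u)²
P = 10381571871200 (P = 3696800*2808259 = 10381571871200)
P/h(W) = 10381571871200/(20 + 5*(-13 + 2694)²) = 10381571871200/(20 + 5*2681²) = 10381571871200/(20 + 5*7187761) = 10381571871200/(20 + 35938805) = 10381571871200/35938825 = 10381571871200*(1/35938825) = 415262874848/1437553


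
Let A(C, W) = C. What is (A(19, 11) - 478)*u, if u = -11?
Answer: 5049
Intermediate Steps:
(A(19, 11) - 478)*u = (19 - 478)*(-11) = -459*(-11) = 5049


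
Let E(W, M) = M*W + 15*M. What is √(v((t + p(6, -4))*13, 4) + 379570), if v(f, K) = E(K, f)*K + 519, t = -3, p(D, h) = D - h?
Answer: √387005 ≈ 622.10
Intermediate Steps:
E(W, M) = 15*M + M*W
v(f, K) = 519 + K*f*(15 + K) (v(f, K) = (f*(15 + K))*K + 519 = K*f*(15 + K) + 519 = 519 + K*f*(15 + K))
√(v((t + p(6, -4))*13, 4) + 379570) = √((519 + 4*((-3 + (6 - 1*(-4)))*13)*(15 + 4)) + 379570) = √((519 + 4*((-3 + (6 + 4))*13)*19) + 379570) = √((519 + 4*((-3 + 10)*13)*19) + 379570) = √((519 + 4*(7*13)*19) + 379570) = √((519 + 4*91*19) + 379570) = √((519 + 6916) + 379570) = √(7435 + 379570) = √387005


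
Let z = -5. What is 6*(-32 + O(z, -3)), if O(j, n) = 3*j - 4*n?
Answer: -210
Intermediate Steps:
O(j, n) = -4*n + 3*j
6*(-32 + O(z, -3)) = 6*(-32 + (-4*(-3) + 3*(-5))) = 6*(-32 + (12 - 15)) = 6*(-32 - 3) = 6*(-35) = -210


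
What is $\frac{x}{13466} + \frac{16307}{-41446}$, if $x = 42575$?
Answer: $\frac{16793189}{6066433} \approx 2.7682$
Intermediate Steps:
$\frac{x}{13466} + \frac{16307}{-41446} = \frac{42575}{13466} + \frac{16307}{-41446} = 42575 \cdot \frac{1}{13466} + 16307 \left(- \frac{1}{41446}\right) = \frac{42575}{13466} - \frac{709}{1802} = \frac{16793189}{6066433}$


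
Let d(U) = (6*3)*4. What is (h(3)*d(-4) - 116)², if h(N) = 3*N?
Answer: 283024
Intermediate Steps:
d(U) = 72 (d(U) = 18*4 = 72)
(h(3)*d(-4) - 116)² = ((3*3)*72 - 116)² = (9*72 - 116)² = (648 - 116)² = 532² = 283024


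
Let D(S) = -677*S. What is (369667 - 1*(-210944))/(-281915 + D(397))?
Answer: -580611/550684 ≈ -1.0543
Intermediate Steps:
(369667 - 1*(-210944))/(-281915 + D(397)) = (369667 - 1*(-210944))/(-281915 - 677*397) = (369667 + 210944)/(-281915 - 268769) = 580611/(-550684) = 580611*(-1/550684) = -580611/550684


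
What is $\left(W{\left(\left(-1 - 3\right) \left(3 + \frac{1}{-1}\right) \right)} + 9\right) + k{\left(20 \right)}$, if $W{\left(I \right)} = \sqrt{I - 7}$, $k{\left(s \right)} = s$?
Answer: $29 + i \sqrt{15} \approx 29.0 + 3.873 i$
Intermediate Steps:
$W{\left(I \right)} = \sqrt{-7 + I}$
$\left(W{\left(\left(-1 - 3\right) \left(3 + \frac{1}{-1}\right) \right)} + 9\right) + k{\left(20 \right)} = \left(\sqrt{-7 + \left(-1 - 3\right) \left(3 + \frac{1}{-1}\right)} + 9\right) + 20 = \left(\sqrt{-7 - 4 \left(3 - 1\right)} + 9\right) + 20 = \left(\sqrt{-7 - 8} + 9\right) + 20 = \left(\sqrt{-15} + 9\right) + 20 = \left(i \sqrt{15} + 9\right) + 20 = \left(9 + i \sqrt{15}\right) + 20 = 29 + i \sqrt{15}$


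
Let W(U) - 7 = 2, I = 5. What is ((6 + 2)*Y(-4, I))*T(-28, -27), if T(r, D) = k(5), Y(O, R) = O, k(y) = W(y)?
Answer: -288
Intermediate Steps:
W(U) = 9 (W(U) = 7 + 2 = 9)
k(y) = 9
T(r, D) = 9
((6 + 2)*Y(-4, I))*T(-28, -27) = ((6 + 2)*(-4))*9 = (8*(-4))*9 = -32*9 = -288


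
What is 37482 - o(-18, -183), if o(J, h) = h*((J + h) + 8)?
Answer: 2163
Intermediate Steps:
o(J, h) = h*(8 + J + h)
37482 - o(-18, -183) = 37482 - (-183)*(8 - 18 - 183) = 37482 - (-183)*(-193) = 37482 - 1*35319 = 37482 - 35319 = 2163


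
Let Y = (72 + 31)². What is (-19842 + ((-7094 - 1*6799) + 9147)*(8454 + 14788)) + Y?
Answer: -110315765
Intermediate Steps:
Y = 10609 (Y = 103² = 10609)
(-19842 + ((-7094 - 1*6799) + 9147)*(8454 + 14788)) + Y = (-19842 + ((-7094 - 1*6799) + 9147)*(8454 + 14788)) + 10609 = (-19842 + ((-7094 - 6799) + 9147)*23242) + 10609 = (-19842 + (-13893 + 9147)*23242) + 10609 = (-19842 - 4746*23242) + 10609 = (-19842 - 110306532) + 10609 = -110326374 + 10609 = -110315765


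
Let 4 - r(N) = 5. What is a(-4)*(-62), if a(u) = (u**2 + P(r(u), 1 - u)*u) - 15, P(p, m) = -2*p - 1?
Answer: 186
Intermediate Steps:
r(N) = -1 (r(N) = 4 - 1*5 = 4 - 5 = -1)
P(p, m) = -1 - 2*p
a(u) = -15 + u + u**2 (a(u) = (u**2 + (-1 - 2*(-1))*u) - 15 = (u**2 + (-1 + 2)*u) - 15 = (u**2 + 1*u) - 15 = (u**2 + u) - 15 = (u + u**2) - 15 = -15 + u + u**2)
a(-4)*(-62) = (-15 - 4 + (-4)**2)*(-62) = (-15 - 4 + 16)*(-62) = -3*(-62) = 186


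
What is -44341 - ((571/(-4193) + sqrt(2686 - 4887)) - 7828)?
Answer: -153098438/4193 - I*sqrt(2201) ≈ -36513.0 - 46.915*I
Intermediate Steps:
-44341 - ((571/(-4193) + sqrt(2686 - 4887)) - 7828) = -44341 - ((571*(-1/4193) + sqrt(-2201)) - 7828) = -44341 - ((-571/4193 + I*sqrt(2201)) - 7828) = -44341 - (-32823375/4193 + I*sqrt(2201)) = -44341 + (32823375/4193 - I*sqrt(2201)) = -153098438/4193 - I*sqrt(2201)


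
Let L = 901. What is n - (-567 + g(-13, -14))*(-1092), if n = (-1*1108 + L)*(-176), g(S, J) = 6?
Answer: -576180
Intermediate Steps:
n = 36432 (n = (-1*1108 + 901)*(-176) = (-1108 + 901)*(-176) = -207*(-176) = 36432)
n - (-567 + g(-13, -14))*(-1092) = 36432 - (-567 + 6)*(-1092) = 36432 - (-561)*(-1092) = 36432 - 1*612612 = 36432 - 612612 = -576180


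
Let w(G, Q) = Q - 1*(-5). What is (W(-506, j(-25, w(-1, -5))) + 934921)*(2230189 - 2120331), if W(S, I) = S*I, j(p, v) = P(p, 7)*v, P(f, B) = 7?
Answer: 102708551218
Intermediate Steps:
w(G, Q) = 5 + Q (w(G, Q) = Q + 5 = 5 + Q)
j(p, v) = 7*v
W(S, I) = I*S
(W(-506, j(-25, w(-1, -5))) + 934921)*(2230189 - 2120331) = ((7*(5 - 5))*(-506) + 934921)*(2230189 - 2120331) = ((7*0)*(-506) + 934921)*109858 = (0*(-506) + 934921)*109858 = (0 + 934921)*109858 = 934921*109858 = 102708551218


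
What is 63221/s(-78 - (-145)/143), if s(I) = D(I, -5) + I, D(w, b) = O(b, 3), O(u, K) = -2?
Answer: -9040603/11295 ≈ -800.41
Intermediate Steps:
D(w, b) = -2
s(I) = -2 + I
63221/s(-78 - (-145)/143) = 63221/(-2 + (-78 - (-145)/143)) = 63221/(-2 + (-78 - 1*(-145/143))) = 63221/(-2 + (-78 + 145/143)) = 63221/(-2 - 11009/143) = 63221/(-11295/143) = 63221*(-143/11295) = -9040603/11295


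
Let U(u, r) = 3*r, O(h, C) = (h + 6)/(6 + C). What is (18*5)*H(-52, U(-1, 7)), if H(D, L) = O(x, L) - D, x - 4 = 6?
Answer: 14200/3 ≈ 4733.3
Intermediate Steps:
x = 10 (x = 4 + 6 = 10)
O(h, C) = (6 + h)/(6 + C)
H(D, L) = -D + 16/(6 + L) (H(D, L) = (6 + 10)/(6 + L) - D = 16/(6 + L) - D = -D + 16/(6 + L))
(18*5)*H(-52, U(-1, 7)) = (18*5)*((16 - 1*(-52)*(6 + 3*7))/(6 + 3*7)) = 90*((16 - 1*(-52)*(6 + 21))/(6 + 21)) = 90*((16 - 1*(-52)*27)/27) = 90*((16 + 1404)/27) = 90*((1/27)*1420) = 90*(1420/27) = 14200/3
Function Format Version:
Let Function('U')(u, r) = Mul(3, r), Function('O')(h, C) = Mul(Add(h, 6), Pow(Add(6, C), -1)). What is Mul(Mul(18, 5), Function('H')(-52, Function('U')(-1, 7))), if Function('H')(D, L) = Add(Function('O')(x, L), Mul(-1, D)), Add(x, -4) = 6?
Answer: Rational(14200, 3) ≈ 4733.3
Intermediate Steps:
x = 10 (x = Add(4, 6) = 10)
Function('O')(h, C) = Mul(Pow(Add(6, C), -1), Add(6, h)) (Function('O')(h, C) = Mul(Add(6, h), Pow(Add(6, C), -1)) = Mul(Pow(Add(6, C), -1), Add(6, h)))
Function('H')(D, L) = Add(Mul(-1, D), Mul(16, Pow(Add(6, L), -1))) (Function('H')(D, L) = Add(Mul(Pow(Add(6, L), -1), Add(6, 10)), Mul(-1, D)) = Add(Mul(Pow(Add(6, L), -1), 16), Mul(-1, D)) = Add(Mul(16, Pow(Add(6, L), -1)), Mul(-1, D)) = Add(Mul(-1, D), Mul(16, Pow(Add(6, L), -1))))
Mul(Mul(18, 5), Function('H')(-52, Function('U')(-1, 7))) = Mul(Mul(18, 5), Mul(Pow(Add(6, Mul(3, 7)), -1), Add(16, Mul(-1, -52, Add(6, Mul(3, 7)))))) = Mul(90, Mul(Pow(Add(6, 21), -1), Add(16, Mul(-1, -52, Add(6, 21))))) = Mul(90, Mul(Pow(27, -1), Add(16, Mul(-1, -52, 27)))) = Mul(90, Mul(Rational(1, 27), Add(16, 1404))) = Mul(90, Mul(Rational(1, 27), 1420)) = Mul(90, Rational(1420, 27)) = Rational(14200, 3)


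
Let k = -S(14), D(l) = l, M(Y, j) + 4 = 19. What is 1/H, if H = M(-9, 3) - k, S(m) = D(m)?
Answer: 1/29 ≈ 0.034483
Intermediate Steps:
M(Y, j) = 15 (M(Y, j) = -4 + 19 = 15)
S(m) = m
k = -14 (k = -1*14 = -14)
H = 29 (H = 15 - 1*(-14) = 15 + 14 = 29)
1/H = 1/29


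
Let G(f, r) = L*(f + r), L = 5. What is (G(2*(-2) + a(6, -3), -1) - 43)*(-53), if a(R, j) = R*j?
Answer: 8374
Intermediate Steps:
G(f, r) = 5*f + 5*r (G(f, r) = 5*(f + r) = 5*f + 5*r)
(G(2*(-2) + a(6, -3), -1) - 43)*(-53) = ((5*(2*(-2) + 6*(-3)) + 5*(-1)) - 43)*(-53) = ((5*(-4 - 18) - 5) - 43)*(-53) = ((5*(-22) - 5) - 43)*(-53) = ((-110 - 5) - 43)*(-53) = (-115 - 43)*(-53) = -158*(-53) = 8374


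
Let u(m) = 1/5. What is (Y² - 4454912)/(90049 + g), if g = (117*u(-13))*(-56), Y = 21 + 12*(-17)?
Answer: -22107115/443693 ≈ -49.825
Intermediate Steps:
Y = -183 (Y = 21 - 204 = -183)
u(m) = ⅕
g = -6552/5 (g = (117*(⅕))*(-56) = (117/5)*(-56) = -6552/5 ≈ -1310.4)
(Y² - 4454912)/(90049 + g) = ((-183)² - 4454912)/(90049 - 6552/5) = (33489 - 4454912)/(443693/5) = -4421423*5/443693 = -22107115/443693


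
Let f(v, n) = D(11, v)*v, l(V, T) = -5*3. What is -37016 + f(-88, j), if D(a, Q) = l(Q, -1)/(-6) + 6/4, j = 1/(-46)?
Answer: -37368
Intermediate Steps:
j = -1/46 ≈ -0.021739
l(V, T) = -15
D(a, Q) = 4 (D(a, Q) = -15/(-6) + 6/4 = -15*(-1/6) + 6*(1/4) = 5/2 + 3/2 = 4)
f(v, n) = 4*v
-37016 + f(-88, j) = -37016 + 4*(-88) = -37016 - 352 = -37368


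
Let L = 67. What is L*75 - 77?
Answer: 4948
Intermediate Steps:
L*75 - 77 = 67*75 - 77 = 5025 - 77 = 4948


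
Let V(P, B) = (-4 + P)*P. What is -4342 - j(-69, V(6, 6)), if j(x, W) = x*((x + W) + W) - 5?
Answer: -7442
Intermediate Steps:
V(P, B) = P*(-4 + P)
j(x, W) = -5 + x*(x + 2*W) (j(x, W) = x*((W + x) + W) - 5 = x*(x + 2*W) - 5 = -5 + x*(x + 2*W))
-4342 - j(-69, V(6, 6)) = -4342 - (-5 + (-69)² + 2*(6*(-4 + 6))*(-69)) = -4342 - (-5 + 4761 + 2*(6*2)*(-69)) = -4342 - (-5 + 4761 + 2*12*(-69)) = -4342 - (-5 + 4761 - 1656) = -4342 - 1*3100 = -4342 - 3100 = -7442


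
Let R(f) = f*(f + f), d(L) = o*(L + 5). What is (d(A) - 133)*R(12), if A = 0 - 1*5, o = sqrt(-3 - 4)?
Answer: -38304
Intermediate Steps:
o = I*sqrt(7) (o = sqrt(-7) = I*sqrt(7) ≈ 2.6458*I)
A = -5 (A = 0 - 5 = -5)
d(L) = I*sqrt(7)*(5 + L) (d(L) = (I*sqrt(7))*(L + 5) = (I*sqrt(7))*(5 + L) = I*sqrt(7)*(5 + L))
R(f) = 2*f**2 (R(f) = f*(2*f) = 2*f**2)
(d(A) - 133)*R(12) = (I*sqrt(7)*(5 - 5) - 133)*(2*12**2) = (I*sqrt(7)*0 - 133)*(2*144) = (0 - 133)*288 = -133*288 = -38304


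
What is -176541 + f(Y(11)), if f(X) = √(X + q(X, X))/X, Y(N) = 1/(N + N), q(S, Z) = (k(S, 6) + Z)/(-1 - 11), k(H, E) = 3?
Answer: -176541 + 11*I*√30/6 ≈ -1.7654e+5 + 10.042*I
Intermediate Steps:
q(S, Z) = -¼ - Z/12 (q(S, Z) = (3 + Z)/(-1 - 11) = (3 + Z)/(-12) = (3 + Z)*(-1/12) = -¼ - Z/12)
Y(N) = 1/(2*N)
f(X) = √(-¼ + 11*X/12)/X (f(X) = √(X + (-¼ - X/12))/X = √(-¼ + 11*X/12)/X)
-176541 + f(Y(11)) = -176541 + √(-9 + 33*((½)/11))/(6*(((½)/11))) = -176541 + √(-9 + 33*((½)*(1/11)))/(6*(((½)*(1/11)))) = -176541 + √(-9 + 33*(1/22))/(6*(1/22)) = -176541 + (⅙)*22*√(-9 + 3/2) = -176541 + (⅙)*22*√(-15/2) = -176541 + (⅙)*22*(I*√30/2) = -176541 + 11*I*√30/6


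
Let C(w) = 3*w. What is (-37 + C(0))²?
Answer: 1369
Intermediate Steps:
(-37 + C(0))² = (-37 + 3*0)² = (-37 + 0)² = (-37)² = 1369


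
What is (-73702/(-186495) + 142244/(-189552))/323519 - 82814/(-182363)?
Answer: 26308468459532918907/57933475427531760980 ≈ 0.45411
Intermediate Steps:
(-73702/(-186495) + 142244/(-189552))/323519 - 82814/(-182363) = (-73702*(-1/186495) + 142244*(-1/189552))*(1/323519) - 82814*(-1/182363) = (73702/186495 - 35561/47388)*(1/323519) + 82814/182363 = -348817591/981958340*1/323519 + 82814/182363 = -348817591/317682180198460 + 82814/182363 = 26308468459532918907/57933475427531760980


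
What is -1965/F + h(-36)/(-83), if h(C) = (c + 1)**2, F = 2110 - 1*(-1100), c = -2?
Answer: -11087/17762 ≈ -0.62420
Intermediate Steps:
F = 3210 (F = 2110 + 1100 = 3210)
h(C) = 1 (h(C) = (-2 + 1)**2 = (-1)**2 = 1)
-1965/F + h(-36)/(-83) = -1965/3210 + 1/(-83) = -1965*1/3210 + 1*(-1/83) = -131/214 - 1/83 = -11087/17762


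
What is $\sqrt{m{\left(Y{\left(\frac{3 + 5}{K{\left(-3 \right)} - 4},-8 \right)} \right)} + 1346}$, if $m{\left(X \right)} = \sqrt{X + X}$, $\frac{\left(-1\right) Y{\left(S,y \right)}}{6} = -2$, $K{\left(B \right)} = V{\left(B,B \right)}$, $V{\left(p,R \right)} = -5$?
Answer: $\sqrt{1346 + 2 \sqrt{6}} \approx 36.755$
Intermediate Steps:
$K{\left(B \right)} = -5$
$Y{\left(S,y \right)} = 12$ ($Y{\left(S,y \right)} = \left(-6\right) \left(-2\right) = 12$)
$m{\left(X \right)} = \sqrt{2} \sqrt{X}$ ($m{\left(X \right)} = \sqrt{2 X} = \sqrt{2} \sqrt{X}$)
$\sqrt{m{\left(Y{\left(\frac{3 + 5}{K{\left(-3 \right)} - 4},-8 \right)} \right)} + 1346} = \sqrt{\sqrt{2} \sqrt{12} + 1346} = \sqrt{\sqrt{2} \cdot 2 \sqrt{3} + 1346} = \sqrt{2 \sqrt{6} + 1346} = \sqrt{1346 + 2 \sqrt{6}}$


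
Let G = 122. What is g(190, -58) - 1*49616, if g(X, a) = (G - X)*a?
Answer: -45672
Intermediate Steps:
g(X, a) = a*(122 - X) (g(X, a) = (122 - X)*a = a*(122 - X))
g(190, -58) - 1*49616 = -58*(122 - 1*190) - 1*49616 = -58*(122 - 190) - 49616 = -58*(-68) - 49616 = 3944 - 49616 = -45672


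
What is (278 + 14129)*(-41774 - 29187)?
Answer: -1022335127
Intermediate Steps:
(278 + 14129)*(-41774 - 29187) = 14407*(-70961) = -1022335127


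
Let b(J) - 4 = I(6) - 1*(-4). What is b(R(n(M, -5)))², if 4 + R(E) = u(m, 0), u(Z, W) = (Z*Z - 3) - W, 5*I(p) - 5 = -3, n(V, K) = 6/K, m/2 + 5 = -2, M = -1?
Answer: 1764/25 ≈ 70.560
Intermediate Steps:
m = -14 (m = -10 + 2*(-2) = -10 - 4 = -14)
n(V, K) = 6/K
I(p) = ⅖ (I(p) = 1 + (⅕)*(-3) = 1 - ⅗ = ⅖)
u(Z, W) = -3 + Z² - W (u(Z, W) = (Z² - 3) - W = (-3 + Z²) - W = -3 + Z² - W)
R(E) = 189 (R(E) = -4 + (-3 + (-14)² - 1*0) = -4 + (-3 + 196 + 0) = -4 + 193 = 189)
b(J) = 42/5 (b(J) = 4 + (⅖ - 1*(-4)) = 4 + (⅖ + 4) = 4 + 22/5 = 42/5)
b(R(n(M, -5)))² = (42/5)² = 1764/25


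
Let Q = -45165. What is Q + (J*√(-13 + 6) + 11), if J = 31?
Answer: -45154 + 31*I*√7 ≈ -45154.0 + 82.018*I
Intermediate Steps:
Q + (J*√(-13 + 6) + 11) = -45165 + (31*√(-13 + 6) + 11) = -45165 + (31*√(-7) + 11) = -45165 + (31*(I*√7) + 11) = -45165 + (31*I*√7 + 11) = -45165 + (11 + 31*I*√7) = -45154 + 31*I*√7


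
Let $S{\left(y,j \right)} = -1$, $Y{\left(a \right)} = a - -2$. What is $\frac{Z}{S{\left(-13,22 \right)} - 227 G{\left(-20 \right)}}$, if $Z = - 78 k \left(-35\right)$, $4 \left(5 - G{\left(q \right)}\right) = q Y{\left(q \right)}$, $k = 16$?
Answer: $\frac{21840}{9647} \approx 2.2639$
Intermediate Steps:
$Y{\left(a \right)} = 2 + a$ ($Y{\left(a \right)} = a + 2 = 2 + a$)
$G{\left(q \right)} = 5 - \frac{q \left(2 + q\right)}{4}$
$Z = 43680$ ($Z = \left(-78\right) 16 \left(-35\right) = \left(-1248\right) \left(-35\right) = 43680$)
$\frac{Z}{S{\left(-13,22 \right)} - 227 G{\left(-20 \right)}} = \frac{43680}{-1 - 227 \left(5 - - 5 \left(2 - 20\right)\right)} = \frac{43680}{-1 - 227 \left(5 - \left(-5\right) \left(-18\right)\right)} = \frac{43680}{-1 - 227 \left(5 - 90\right)} = \frac{43680}{-1 - -19295} = \frac{43680}{-1 + 19295} = \frac{43680}{19294} = 43680 \cdot \frac{1}{19294} = \frac{21840}{9647}$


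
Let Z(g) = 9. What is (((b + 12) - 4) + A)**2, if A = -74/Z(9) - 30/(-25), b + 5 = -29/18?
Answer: 28561/900 ≈ 31.734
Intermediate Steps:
b = -119/18 (b = -5 - 29/18 = -119/18 ≈ -6.6111)
A = -316/45 (A = -74/9 - 30/(-25) = -74*1/9 - 30*(-1/25) = -74/9 + 6/5 = -316/45 ≈ -7.0222)
(((b + 12) - 4) + A)**2 = (((-119/18 + 12) - 4) - 316/45)**2 = ((97/18 - 4) - 316/45)**2 = (25/18 - 316/45)**2 = (-169/30)**2 = 28561/900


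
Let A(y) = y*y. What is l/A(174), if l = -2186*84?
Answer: -15302/2523 ≈ -6.0650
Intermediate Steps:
A(y) = y**2
l = -183624
l/A(174) = -183624/(174**2) = -183624/30276 = -183624*1/30276 = -15302/2523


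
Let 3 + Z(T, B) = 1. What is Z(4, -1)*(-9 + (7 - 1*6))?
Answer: 16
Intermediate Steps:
Z(T, B) = -2 (Z(T, B) = -3 + 1 = -2)
Z(4, -1)*(-9 + (7 - 1*6)) = -2*(-9 + (7 - 1*6)) = -2*(-9 + (7 - 6)) = -2*(-9 + 1) = -2*(-8) = 16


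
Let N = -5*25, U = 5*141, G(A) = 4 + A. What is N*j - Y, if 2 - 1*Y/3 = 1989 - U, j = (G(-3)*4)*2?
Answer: 2846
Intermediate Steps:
U = 705
j = 8 (j = ((4 - 3)*4)*2 = (1*4)*2 = 4*2 = 8)
N = -125
Y = -3846 (Y = 6 - 3*(1989 - 1*705) = 6 - 3*(1989 - 705) = 6 - 3*1284 = 6 - 3852 = -3846)
N*j - Y = -125*8 - 1*(-3846) = -1000 + 3846 = 2846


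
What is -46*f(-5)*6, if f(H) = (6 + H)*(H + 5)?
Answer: 0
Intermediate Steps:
f(H) = (5 + H)*(6 + H) (f(H) = (6 + H)*(5 + H) = (5 + H)*(6 + H))
-46*f(-5)*6 = -46*(30 + (-5)**2 + 11*(-5))*6 = -46*(30 + 25 - 55)*6 = -46*0*6 = 0*6 = 0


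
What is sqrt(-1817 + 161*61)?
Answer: 2*sqrt(2001) ≈ 89.465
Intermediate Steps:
sqrt(-1817 + 161*61) = sqrt(-1817 + 9821) = sqrt(8004) = 2*sqrt(2001)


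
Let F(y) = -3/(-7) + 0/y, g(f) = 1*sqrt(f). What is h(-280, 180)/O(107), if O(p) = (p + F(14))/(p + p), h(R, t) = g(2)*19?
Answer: 14231*sqrt(2)/376 ≈ 53.526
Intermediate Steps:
g(f) = sqrt(f)
F(y) = 3/7 (F(y) = -3*(-1/7) + 0 = 3/7 + 0 = 3/7)
h(R, t) = 19*sqrt(2) (h(R, t) = sqrt(2)*19 = 19*sqrt(2))
O(p) = (3/7 + p)/(2*p) (O(p) = (p + 3/7)/(p + p) = (3/7 + p)/((2*p)) = (3/7 + p)*(1/(2*p)) = (3/7 + p)/(2*p))
h(-280, 180)/O(107) = (19*sqrt(2))/(((1/14)*(3 + 7*107)/107)) = (19*sqrt(2))/(((1/14)*(1/107)*(3 + 749))) = (19*sqrt(2))/(((1/14)*(1/107)*752)) = (19*sqrt(2))/(376/749) = (19*sqrt(2))*(749/376) = 14231*sqrt(2)/376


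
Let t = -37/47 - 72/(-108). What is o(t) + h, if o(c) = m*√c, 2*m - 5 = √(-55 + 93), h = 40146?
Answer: 40146 + I*√2397*(5 + √38)/282 ≈ 40146.0 + 1.9383*I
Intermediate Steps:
t = -17/141 (t = -37*1/47 - 72*(-1/108) = -37/47 + ⅔ = -17/141 ≈ -0.12057)
m = 5/2 + √38/2 (m = 5/2 + √(-55 + 93)/2 = 5/2 + √38/2 ≈ 5.5822)
o(c) = √c*(5/2 + √38/2) (o(c) = (5/2 + √38/2)*√c = √c*(5/2 + √38/2))
o(t) + h = √(-17/141)*(5 + √38)/2 + 40146 = (I*√2397/141)*(5 + √38)/2 + 40146 = I*√2397*(5 + √38)/282 + 40146 = 40146 + I*√2397*(5 + √38)/282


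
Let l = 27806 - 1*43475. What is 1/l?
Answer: -1/15669 ≈ -6.3820e-5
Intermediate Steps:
l = -15669 (l = 27806 - 43475 = -15669)
1/l = 1/(-15669) = -1/15669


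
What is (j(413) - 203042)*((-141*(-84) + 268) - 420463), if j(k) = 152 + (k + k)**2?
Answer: -195757752486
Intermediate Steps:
j(k) = 152 + 4*k**2 (j(k) = 152 + (2*k)**2 = 152 + 4*k**2)
(j(413) - 203042)*((-141*(-84) + 268) - 420463) = ((152 + 4*413**2) - 203042)*((-141*(-84) + 268) - 420463) = ((152 + 4*170569) - 203042)*((11844 + 268) - 420463) = ((152 + 682276) - 203042)*(12112 - 420463) = (682428 - 203042)*(-408351) = 479386*(-408351) = -195757752486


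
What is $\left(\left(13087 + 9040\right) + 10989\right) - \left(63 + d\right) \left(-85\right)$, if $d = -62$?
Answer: $33201$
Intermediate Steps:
$\left(\left(13087 + 9040\right) + 10989\right) - \left(63 + d\right) \left(-85\right) = \left(\left(13087 + 9040\right) + 10989\right) - \left(63 - 62\right) \left(-85\right) = \left(22127 + 10989\right) - 1 \left(-85\right) = 33116 - -85 = 33116 + 85 = 33201$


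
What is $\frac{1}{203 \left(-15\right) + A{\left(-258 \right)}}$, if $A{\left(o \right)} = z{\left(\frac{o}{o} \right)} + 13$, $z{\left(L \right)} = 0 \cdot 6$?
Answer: $- \frac{1}{3032} \approx -0.00032982$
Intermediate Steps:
$z{\left(L \right)} = 0$
$A{\left(o \right)} = 13$ ($A{\left(o \right)} = 0 + 13 = 13$)
$\frac{1}{203 \left(-15\right) + A{\left(-258 \right)}} = \frac{1}{203 \left(-15\right) + 13} = \frac{1}{-3045 + 13} = \frac{1}{-3032} = - \frac{1}{3032}$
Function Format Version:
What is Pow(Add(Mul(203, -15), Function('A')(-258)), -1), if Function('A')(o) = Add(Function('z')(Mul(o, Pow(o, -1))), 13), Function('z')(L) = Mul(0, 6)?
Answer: Rational(-1, 3032) ≈ -0.00032982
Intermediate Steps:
Function('z')(L) = 0
Function('A')(o) = 13 (Function('A')(o) = Add(0, 13) = 13)
Pow(Add(Mul(203, -15), Function('A')(-258)), -1) = Pow(Add(Mul(203, -15), 13), -1) = Pow(Add(-3045, 13), -1) = Pow(-3032, -1) = Rational(-1, 3032)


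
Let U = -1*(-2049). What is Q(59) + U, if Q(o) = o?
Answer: 2108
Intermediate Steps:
U = 2049
Q(59) + U = 59 + 2049 = 2108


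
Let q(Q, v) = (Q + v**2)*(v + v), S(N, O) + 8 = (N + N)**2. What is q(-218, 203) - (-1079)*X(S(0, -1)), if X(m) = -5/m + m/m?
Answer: 133152795/8 ≈ 1.6644e+7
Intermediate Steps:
S(N, O) = -8 + 4*N**2 (S(N, O) = -8 + (N + N)**2 = -8 + (2*N)**2 = -8 + 4*N**2)
X(m) = 1 - 5/m (X(m) = -5/m + 1 = 1 - 5/m)
q(Q, v) = 2*v*(Q + v**2) (q(Q, v) = (Q + v**2)*(2*v) = 2*v*(Q + v**2))
q(-218, 203) - (-1079)*X(S(0, -1)) = 2*203*(-218 + 203**2) - (-1079)*(-5 + (-8 + 4*0**2))/(-8 + 4*0**2) = 2*203*(-218 + 41209) - (-1079)*(-5 + (-8 + 4*0))/(-8 + 4*0) = 2*203*40991 - (-1079)*(-5 + (-8 + 0))/(-8 + 0) = 16642346 - (-1079)*(-5 - 8)/(-8) = 16642346 - (-1079)*(-1/8*(-13)) = 16642346 - (-1079)*13/8 = 16642346 - 1*(-14027/8) = 16642346 + 14027/8 = 133152795/8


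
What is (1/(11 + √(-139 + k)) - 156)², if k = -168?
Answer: (535080*√307 + 4529927*I)/(2*(11*√307 + 93*I)) ≈ 24328.0 + 12.771*I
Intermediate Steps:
(1/(11 + √(-139 + k)) - 156)² = (1/(11 + √(-139 - 168)) - 156)² = (1/(11 + √(-307)) - 156)² = (1/(11 + I*√307) - 156)² = (-156 + 1/(11 + I*√307))²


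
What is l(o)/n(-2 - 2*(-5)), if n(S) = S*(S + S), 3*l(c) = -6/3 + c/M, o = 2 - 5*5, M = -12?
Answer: -1/4608 ≈ -0.00021701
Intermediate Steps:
o = -23 (o = 2 - 25 = -23)
l(c) = -⅔ - c/36 (l(c) = (-6/3 + c/(-12))/3 = (-6*⅓ + c*(-1/12))/3 = (-2 - c/12)/3 = -⅔ - c/36)
n(S) = 2*S² (n(S) = S*(2*S) = 2*S²)
l(o)/n(-2 - 2*(-5)) = (-⅔ - 1/36*(-23))/((2*(-2 - 2*(-5))²)) = (-⅔ + 23/36)/((2*(-2 + 10)²)) = -1/(36*(2*8²)) = -1/(36*(2*64)) = -1/36/128 = -1/36*1/128 = -1/4608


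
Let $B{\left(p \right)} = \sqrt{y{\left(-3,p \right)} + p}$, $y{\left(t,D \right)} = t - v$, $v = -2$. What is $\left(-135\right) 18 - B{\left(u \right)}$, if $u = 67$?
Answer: $-2430 - \sqrt{66} \approx -2438.1$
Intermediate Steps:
$y{\left(t,D \right)} = 2 + t$ ($y{\left(t,D \right)} = t - -2 = t + 2 = 2 + t$)
$B{\left(p \right)} = \sqrt{-1 + p}$ ($B{\left(p \right)} = \sqrt{\left(2 - 3\right) + p} = \sqrt{-1 + p}$)
$\left(-135\right) 18 - B{\left(u \right)} = \left(-135\right) 18 - \sqrt{-1 + 67} = -2430 - \sqrt{66}$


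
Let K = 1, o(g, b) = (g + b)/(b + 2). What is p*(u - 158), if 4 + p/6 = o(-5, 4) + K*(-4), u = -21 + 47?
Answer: 6468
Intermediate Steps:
o(g, b) = (b + g)/(2 + b)
u = 26
p = -49 (p = -24 + 6*((4 - 5)/(2 + 4) + 1*(-4)) = -24 + 6*(-1/6 - 4) = -24 + 6*((⅙)*(-1) - 4) = -24 + 6*(-⅙ - 4) = -24 + 6*(-25/6) = -24 - 25 = -49)
p*(u - 158) = -49*(26 - 158) = -49*(-132) = 6468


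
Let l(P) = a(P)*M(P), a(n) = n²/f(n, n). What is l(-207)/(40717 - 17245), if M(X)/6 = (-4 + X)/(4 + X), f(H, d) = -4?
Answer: -3013713/1058848 ≈ -2.8462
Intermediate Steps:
M(X) = 6*(-4 + X)/(4 + X) (M(X) = 6*((-4 + X)/(4 + X)) = 6*(-4 + X)/(4 + X))
a(n) = -n²/4 (a(n) = n²/(-4) = n²*(-¼) = -n²/4)
l(P) = -3*P²*(-4 + P)/(2*(4 + P)) (l(P) = (-P²/4)*(6*(-4 + P)/(4 + P)) = -3*P²*(-4 + P)/(2*(4 + P)))
l(-207)/(40717 - 17245) = ((3/2)*(-207)²*(4 - 1*(-207))/(4 - 207))/(40717 - 17245) = ((3/2)*42849*(4 + 207)/(-203))/23472 = ((3/2)*42849*(-1/203)*211)*(1/23472) = -27123417/406*1/23472 = -3013713/1058848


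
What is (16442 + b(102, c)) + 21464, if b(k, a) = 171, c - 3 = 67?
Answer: 38077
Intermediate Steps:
c = 70 (c = 3 + 67 = 70)
(16442 + b(102, c)) + 21464 = (16442 + 171) + 21464 = 16613 + 21464 = 38077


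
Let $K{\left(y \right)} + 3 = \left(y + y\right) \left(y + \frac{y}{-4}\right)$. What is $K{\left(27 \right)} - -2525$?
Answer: $\frac{7231}{2} \approx 3615.5$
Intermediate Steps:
$K{\left(y \right)} = -3 + \frac{3 y^{2}}{2}$ ($K{\left(y \right)} = -3 + \left(y + y\right) \left(y + \frac{y}{-4}\right) = -3 + 2 y \left(y + y \left(- \frac{1}{4}\right)\right) = -3 + 2 y \left(y - \frac{y}{4}\right) = -3 + 2 y \frac{3 y}{4} = -3 + \frac{3 y^{2}}{2}$)
$K{\left(27 \right)} - -2525 = \left(-3 + \frac{3 \cdot 27^{2}}{2}\right) - -2525 = \left(-3 + \frac{3}{2} \cdot 729\right) + 2525 = \left(-3 + \frac{2187}{2}\right) + 2525 = \frac{2181}{2} + 2525 = \frac{7231}{2}$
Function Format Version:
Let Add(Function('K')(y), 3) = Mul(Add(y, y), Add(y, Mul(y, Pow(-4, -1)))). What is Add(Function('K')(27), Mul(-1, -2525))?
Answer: Rational(7231, 2) ≈ 3615.5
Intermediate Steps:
Function('K')(y) = Add(-3, Mul(Rational(3, 2), Pow(y, 2))) (Function('K')(y) = Add(-3, Mul(Add(y, y), Add(y, Mul(y, Pow(-4, -1))))) = Add(-3, Mul(Mul(2, y), Add(y, Mul(y, Rational(-1, 4))))) = Add(-3, Mul(Mul(2, y), Add(y, Mul(Rational(-1, 4), y)))) = Add(-3, Mul(Mul(2, y), Mul(Rational(3, 4), y))) = Add(-3, Mul(Rational(3, 2), Pow(y, 2))))
Add(Function('K')(27), Mul(-1, -2525)) = Add(Add(-3, Mul(Rational(3, 2), Pow(27, 2))), Mul(-1, -2525)) = Add(Add(-3, Mul(Rational(3, 2), 729)), 2525) = Add(Add(-3, Rational(2187, 2)), 2525) = Add(Rational(2181, 2), 2525) = Rational(7231, 2)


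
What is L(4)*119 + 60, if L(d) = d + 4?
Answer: 1012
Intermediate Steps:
L(d) = 4 + d
L(4)*119 + 60 = (4 + 4)*119 + 60 = 8*119 + 60 = 952 + 60 = 1012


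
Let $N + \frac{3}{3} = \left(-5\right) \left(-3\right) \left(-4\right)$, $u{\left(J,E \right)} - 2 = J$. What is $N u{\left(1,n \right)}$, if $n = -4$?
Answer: $-183$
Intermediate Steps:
$u{\left(J,E \right)} = 2 + J$
$N = -61$ ($N = -1 + \left(-5\right) \left(-3\right) \left(-4\right) = -1 + 15 \left(-4\right) = -1 - 60 = -61$)
$N u{\left(1,n \right)} = - 61 \left(2 + 1\right) = \left(-61\right) 3 = -183$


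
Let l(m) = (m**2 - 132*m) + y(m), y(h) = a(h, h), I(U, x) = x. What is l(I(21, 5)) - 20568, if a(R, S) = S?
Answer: -21198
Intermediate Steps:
y(h) = h
l(m) = m**2 - 131*m (l(m) = (m**2 - 132*m) + m = m**2 - 131*m)
l(I(21, 5)) - 20568 = 5*(-131 + 5) - 20568 = 5*(-126) - 20568 = -630 - 20568 = -21198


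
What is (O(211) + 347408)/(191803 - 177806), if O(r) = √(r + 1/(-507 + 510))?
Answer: 347408/13997 + √1902/41991 ≈ 24.821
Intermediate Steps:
O(r) = √(⅓ + r) (O(r) = √(r + 1/3) = √(r + ⅓) = √(⅓ + r))
(O(211) + 347408)/(191803 - 177806) = (√(3 + 9*211)/3 + 347408)/(191803 - 177806) = (√(3 + 1899)/3 + 347408)/13997 = (√1902/3 + 347408)*(1/13997) = (347408 + √1902/3)*(1/13997) = 347408/13997 + √1902/41991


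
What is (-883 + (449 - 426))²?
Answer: 739600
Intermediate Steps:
(-883 + (449 - 426))² = (-883 + 23)² = (-860)² = 739600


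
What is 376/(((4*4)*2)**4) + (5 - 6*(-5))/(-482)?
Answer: -2282433/31588352 ≈ -0.072255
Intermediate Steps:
376/(((4*4)*2)**4) + (5 - 6*(-5))/(-482) = 376/((16*2)**4) + (5 + 30)*(-1/482) = 376/(32**4) + 35*(-1/482) = 376/1048576 - 35/482 = 376*(1/1048576) - 35/482 = 47/131072 - 35/482 = -2282433/31588352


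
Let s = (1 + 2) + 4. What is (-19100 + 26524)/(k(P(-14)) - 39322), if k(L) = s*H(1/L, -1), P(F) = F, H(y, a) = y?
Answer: -14848/78645 ≈ -0.18880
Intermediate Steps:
s = 7 (s = 3 + 4 = 7)
k(L) = 7/L (k(L) = 7*(1/L) = 7/L)
(-19100 + 26524)/(k(P(-14)) - 39322) = (-19100 + 26524)/(7/(-14) - 39322) = 7424/(7*(-1/14) - 39322) = 7424/(-1/2 - 39322) = 7424/(-78645/2) = 7424*(-2/78645) = -14848/78645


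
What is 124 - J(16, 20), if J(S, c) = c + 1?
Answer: 103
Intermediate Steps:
J(S, c) = 1 + c
124 - J(16, 20) = 124 - (1 + 20) = 124 - 1*21 = 124 - 21 = 103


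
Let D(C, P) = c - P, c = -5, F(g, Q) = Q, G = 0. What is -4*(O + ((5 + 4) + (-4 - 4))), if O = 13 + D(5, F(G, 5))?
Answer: -16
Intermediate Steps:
D(C, P) = -5 - P
O = 3 (O = 13 + (-5 - 1*5) = 13 + (-5 - 5) = 13 - 10 = 3)
-4*(O + ((5 + 4) + (-4 - 4))) = -4*(3 + ((5 + 4) + (-4 - 4))) = -4*(3 + (9 - 8)) = -4*(3 + 1) = -4*4 = -16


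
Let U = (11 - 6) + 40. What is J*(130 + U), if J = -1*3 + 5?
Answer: 350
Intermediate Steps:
U = 45 (U = 5 + 40 = 45)
J = 2 (J = -3 + 5 = 2)
J*(130 + U) = 2*(130 + 45) = 2*175 = 350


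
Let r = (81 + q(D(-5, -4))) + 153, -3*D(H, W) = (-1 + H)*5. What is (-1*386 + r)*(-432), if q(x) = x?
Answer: 61344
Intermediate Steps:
D(H, W) = 5/3 - 5*H/3 (D(H, W) = -(-1 + H)*5/3 = -(-5 + 5*H)/3 = 5/3 - 5*H/3)
r = 244 (r = (81 + (5/3 - 5/3*(-5))) + 153 = (81 + (5/3 + 25/3)) + 153 = (81 + 10) + 153 = 91 + 153 = 244)
(-1*386 + r)*(-432) = (-1*386 + 244)*(-432) = (-386 + 244)*(-432) = -142*(-432) = 61344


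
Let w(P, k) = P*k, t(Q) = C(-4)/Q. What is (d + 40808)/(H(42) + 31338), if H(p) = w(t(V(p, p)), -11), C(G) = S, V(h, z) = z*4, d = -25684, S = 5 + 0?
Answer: 133728/277091 ≈ 0.48261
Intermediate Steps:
S = 5
V(h, z) = 4*z
C(G) = 5
t(Q) = 5/Q
H(p) = -55/(4*p) (H(p) = (5/((4*p)))*(-11) = (5*(1/(4*p)))*(-11) = (5/(4*p))*(-11) = -55/(4*p))
(d + 40808)/(H(42) + 31338) = (-25684 + 40808)/(-55/4/42 + 31338) = 15124/(-55/4*1/42 + 31338) = 15124/(-55/168 + 31338) = 15124/(5264729/168) = 15124*(168/5264729) = 133728/277091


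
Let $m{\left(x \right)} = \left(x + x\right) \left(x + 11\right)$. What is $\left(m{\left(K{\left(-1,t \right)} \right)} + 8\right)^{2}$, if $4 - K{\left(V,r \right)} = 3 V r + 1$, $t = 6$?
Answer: $1827904$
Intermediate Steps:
$K{\left(V,r \right)} = 3 - 3 V r$ ($K{\left(V,r \right)} = 4 - \left(3 V r + 1\right) = 4 - \left(1 + 3 V r\right) = 3 - 3 V r$)
$m{\left(x \right)} = 2 x \left(11 + x\right)$
$\left(m{\left(K{\left(-1,t \right)} \right)} + 8\right)^{2} = \left(2 \left(3 - \left(-3\right) 6\right) \left(11 - \left(-3 - 18\right)\right) + 8\right)^{2} = \left(2 \left(3 + 18\right) \left(11 + \left(3 + 18\right)\right) + 8\right)^{2} = \left(2 \cdot 21 \left(11 + 21\right) + 8\right)^{2} = \left(2 \cdot 21 \cdot 32 + 8\right)^{2} = \left(1344 + 8\right)^{2} = 1352^{2} = 1827904$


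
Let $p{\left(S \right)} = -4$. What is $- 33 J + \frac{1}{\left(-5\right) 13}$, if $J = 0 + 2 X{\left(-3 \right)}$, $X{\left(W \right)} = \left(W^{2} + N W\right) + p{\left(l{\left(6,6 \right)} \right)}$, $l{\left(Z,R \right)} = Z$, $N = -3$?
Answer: $- \frac{60061}{65} \approx -924.02$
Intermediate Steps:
$X{\left(W \right)} = -4 + W^{2} - 3 W$ ($X{\left(W \right)} = \left(W^{2} - 3 W\right) - 4 = -4 + W^{2} - 3 W$)
$J = 28$ ($J = 0 + 2 \left(-4 + \left(-3\right)^{2} - -9\right) = 0 + 2 \left(-4 + 9 + 9\right) = 0 + 2 \cdot 14 = 0 + 28 = 28$)
$- 33 J + \frac{1}{\left(-5\right) 13} = \left(-33\right) 28 + \frac{1}{\left(-5\right) 13} = -924 + \frac{1}{-65} = -924 - \frac{1}{65} = - \frac{60061}{65}$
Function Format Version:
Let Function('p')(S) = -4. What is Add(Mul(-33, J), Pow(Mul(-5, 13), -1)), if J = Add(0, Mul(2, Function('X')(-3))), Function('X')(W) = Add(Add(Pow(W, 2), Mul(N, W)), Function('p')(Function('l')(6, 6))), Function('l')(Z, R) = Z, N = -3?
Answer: Rational(-60061, 65) ≈ -924.02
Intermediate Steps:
Function('X')(W) = Add(-4, Pow(W, 2), Mul(-3, W)) (Function('X')(W) = Add(Add(Pow(W, 2), Mul(-3, W)), -4) = Add(-4, Pow(W, 2), Mul(-3, W)))
J = 28 (J = Add(0, Mul(2, Add(-4, Pow(-3, 2), Mul(-3, -3)))) = Add(0, Mul(2, Add(-4, 9, 9))) = Add(0, Mul(2, 14)) = Add(0, 28) = 28)
Add(Mul(-33, J), Pow(Mul(-5, 13), -1)) = Add(Mul(-33, 28), Pow(Mul(-5, 13), -1)) = Add(-924, Pow(-65, -1)) = Add(-924, Rational(-1, 65)) = Rational(-60061, 65)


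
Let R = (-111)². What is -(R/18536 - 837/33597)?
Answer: -44270445/69194888 ≈ -0.63979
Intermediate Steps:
R = 12321
-(R/18536 - 837/33597) = -(12321/18536 - 837/33597) = -(12321*(1/18536) - 837*1/33597) = -(12321/18536 - 93/3733) = -1*44270445/69194888 = -44270445/69194888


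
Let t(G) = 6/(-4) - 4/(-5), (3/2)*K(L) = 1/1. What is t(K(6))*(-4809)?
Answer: 33663/10 ≈ 3366.3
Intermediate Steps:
K(L) = 2/3 (K(L) = (2/3)/1 = (2/3)*1 = 2/3)
t(G) = -7/10 (t(G) = 6*(-1/4) - 4*(-1/5) = -3/2 + 4/5 = -7/10)
t(K(6))*(-4809) = -7/10*(-4809) = 33663/10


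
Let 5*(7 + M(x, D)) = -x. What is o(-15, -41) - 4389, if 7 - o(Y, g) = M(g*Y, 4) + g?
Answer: -4211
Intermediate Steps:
M(x, D) = -7 - x/5 (M(x, D) = -7 + (-x)/5 = -7 - x/5)
o(Y, g) = 14 - g + Y*g/5 (o(Y, g) = 7 - ((-7 - g*Y/5) + g) = 7 - ((-7 - Y*g/5) + g) = 7 - (-7 + g - Y*g/5) = 7 + (7 - g + Y*g/5) = 14 - g + Y*g/5)
o(-15, -41) - 4389 = (14 - 1*(-41) + (⅕)*(-15)*(-41)) - 4389 = (14 + 41 + 123) - 4389 = 178 - 4389 = -4211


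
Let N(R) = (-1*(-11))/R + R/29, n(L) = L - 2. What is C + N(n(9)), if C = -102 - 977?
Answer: -218669/203 ≈ -1077.2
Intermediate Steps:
n(L) = -2 + L
N(R) = 11/R + R/29 (N(R) = 11/R + R*(1/29) = 11/R + R/29)
C = -1079
C + N(n(9)) = -1079 + (11/(-2 + 9) + (-2 + 9)/29) = -1079 + (11/7 + (1/29)*7) = -1079 + (11*(⅐) + 7/29) = -1079 + (11/7 + 7/29) = -1079 + 368/203 = -218669/203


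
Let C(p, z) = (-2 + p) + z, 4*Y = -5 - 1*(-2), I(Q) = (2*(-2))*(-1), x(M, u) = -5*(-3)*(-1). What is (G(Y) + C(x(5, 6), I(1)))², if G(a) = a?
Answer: 3025/16 ≈ 189.06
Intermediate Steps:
x(M, u) = -15 (x(M, u) = 15*(-1) = -15)
I(Q) = 4 (I(Q) = -4*(-1) = 4)
Y = -¾ (Y = (-5 - 1*(-2))/4 = (-5 + 2)/4 = (¼)*(-3) = -¾ ≈ -0.75000)
C(p, z) = -2 + p + z
(G(Y) + C(x(5, 6), I(1)))² = (-¾ + (-2 - 15 + 4))² = (-¾ - 13)² = (-55/4)² = 3025/16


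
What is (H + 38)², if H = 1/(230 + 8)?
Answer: 81812025/56644 ≈ 1444.3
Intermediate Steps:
H = 1/238 ≈ 0.0042017
(H + 38)² = (1/238 + 38)² = (9045/238)² = 81812025/56644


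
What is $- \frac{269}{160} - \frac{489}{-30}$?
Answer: $\frac{2339}{160} \approx 14.619$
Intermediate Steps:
$- \frac{269}{160} - \frac{489}{-30} = \left(-269\right) \frac{1}{160} - - \frac{163}{10} = - \frac{269}{160} + \frac{163}{10} = \frac{2339}{160}$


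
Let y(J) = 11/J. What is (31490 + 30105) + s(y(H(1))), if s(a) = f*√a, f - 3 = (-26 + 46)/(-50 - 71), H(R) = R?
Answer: 61595 + 343*√11/121 ≈ 61604.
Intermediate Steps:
f = 343/121 (f = 3 + (-26 + 46)/(-50 - 71) = 3 + 20/(-121) = 3 + 20*(-1/121) = 3 - 20/121 = 343/121 ≈ 2.8347)
s(a) = 343*√a/121
(31490 + 30105) + s(y(H(1))) = (31490 + 30105) + 343*√(11/1)/121 = 61595 + 343*√(11*1)/121 = 61595 + 343*√11/121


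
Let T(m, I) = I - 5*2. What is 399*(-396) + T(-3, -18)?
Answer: -158032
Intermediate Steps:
T(m, I) = -10 + I (T(m, I) = I - 10 = -10 + I)
399*(-396) + T(-3, -18) = 399*(-396) + (-10 - 18) = -158004 - 28 = -158032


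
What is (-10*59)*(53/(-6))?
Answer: 15635/3 ≈ 5211.7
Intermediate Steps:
(-10*59)*(53/(-6)) = -31270*(-1)/6 = -590*(-53/6) = 15635/3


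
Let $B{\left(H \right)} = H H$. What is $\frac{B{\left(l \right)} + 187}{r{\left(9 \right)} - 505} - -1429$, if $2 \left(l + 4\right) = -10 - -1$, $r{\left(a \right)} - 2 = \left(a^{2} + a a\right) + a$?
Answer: $\frac{1896675}{1328} \approx 1428.2$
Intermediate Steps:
$r{\left(a \right)} = 2 + a + 2 a^{2}$ ($r{\left(a \right)} = 2 + \left(\left(a^{2} + a a\right) + a\right) = 2 + \left(\left(a^{2} + a^{2}\right) + a\right) = 2 + \left(2 a^{2} + a\right) = 2 + \left(a + 2 a^{2}\right) = 2 + a + 2 a^{2}$)
$l = - \frac{17}{2}$ ($l = -4 + \frac{-10 - -1}{2} = -4 + \frac{-10 + 1}{2} = -4 + \frac{1}{2} \left(-9\right) = -4 - \frac{9}{2} = - \frac{17}{2} \approx -8.5$)
$B{\left(H \right)} = H^{2}$
$\frac{B{\left(l \right)} + 187}{r{\left(9 \right)} - 505} - -1429 = \frac{\left(- \frac{17}{2}\right)^{2} + 187}{\left(2 + 9 + 2 \cdot 9^{2}\right) - 505} - -1429 = \frac{\frac{289}{4} + 187}{\left(2 + 9 + 2 \cdot 81\right) - 505} + 1429 = \frac{1037}{4 \left(\left(2 + 9 + 162\right) - 505\right)} + 1429 = \frac{1037}{4 \left(173 - 505\right)} + 1429 = \frac{1037}{4 \left(-332\right)} + 1429 = \frac{1037}{4} \left(- \frac{1}{332}\right) + 1429 = - \frac{1037}{1328} + 1429 = \frac{1896675}{1328}$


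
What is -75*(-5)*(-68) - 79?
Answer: -25579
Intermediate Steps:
-75*(-5)*(-68) - 79 = 375*(-68) - 79 = -25500 - 79 = -25579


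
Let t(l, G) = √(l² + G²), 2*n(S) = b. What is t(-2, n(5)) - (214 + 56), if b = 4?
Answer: -270 + 2*√2 ≈ -267.17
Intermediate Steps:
n(S) = 2 (n(S) = (½)*4 = 2)
t(l, G) = √(G² + l²)
t(-2, n(5)) - (214 + 56) = √(2² + (-2)²) - (214 + 56) = √(4 + 4) - 1*270 = √8 - 270 = 2*√2 - 270 = -270 + 2*√2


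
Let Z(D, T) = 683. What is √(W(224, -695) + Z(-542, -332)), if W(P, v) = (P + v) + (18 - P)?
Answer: √6 ≈ 2.4495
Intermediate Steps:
W(P, v) = 18 + v
√(W(224, -695) + Z(-542, -332)) = √((18 - 695) + 683) = √(-677 + 683) = √6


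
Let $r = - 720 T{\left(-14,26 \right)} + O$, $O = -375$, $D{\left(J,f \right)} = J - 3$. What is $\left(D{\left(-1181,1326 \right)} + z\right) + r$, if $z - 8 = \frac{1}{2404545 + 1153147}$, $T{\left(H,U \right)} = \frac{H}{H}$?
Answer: $- \frac{8079518531}{3557692} \approx -2271.0$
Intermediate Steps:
$D{\left(J,f \right)} = -3 + J$
$T{\left(H,U \right)} = 1$
$z = \frac{28461537}{3557692}$ ($z = 8 + \frac{1}{2404545 + 1153147} = 8 + \frac{1}{3557692} = \frac{28461537}{3557692} \approx 8.0$)
$r = -1095$ ($r = \left(-720\right) 1 - 375 = -720 - 375 = -1095$)
$\left(D{\left(-1181,1326 \right)} + z\right) + r = \left(\left(-3 - 1181\right) + \frac{28461537}{3557692}\right) - 1095 = \left(-1184 + \frac{28461537}{3557692}\right) - 1095 = - \frac{4183845791}{3557692} - 1095 = - \frac{8079518531}{3557692}$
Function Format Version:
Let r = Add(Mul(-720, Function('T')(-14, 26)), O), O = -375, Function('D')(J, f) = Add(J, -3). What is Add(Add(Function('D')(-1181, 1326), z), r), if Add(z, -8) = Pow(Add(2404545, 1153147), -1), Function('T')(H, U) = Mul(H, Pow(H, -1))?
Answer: Rational(-8079518531, 3557692) ≈ -2271.0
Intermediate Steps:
Function('D')(J, f) = Add(-3, J)
Function('T')(H, U) = 1
z = Rational(28461537, 3557692) (z = Add(8, Pow(Add(2404545, 1153147), -1)) = Add(8, Pow(3557692, -1)) = Add(8, Rational(1, 3557692)) = Rational(28461537, 3557692) ≈ 8.0000)
r = -1095 (r = Add(Mul(-720, 1), -375) = Add(-720, -375) = -1095)
Add(Add(Function('D')(-1181, 1326), z), r) = Add(Add(Add(-3, -1181), Rational(28461537, 3557692)), -1095) = Add(Add(-1184, Rational(28461537, 3557692)), -1095) = Add(Rational(-4183845791, 3557692), -1095) = Rational(-8079518531, 3557692)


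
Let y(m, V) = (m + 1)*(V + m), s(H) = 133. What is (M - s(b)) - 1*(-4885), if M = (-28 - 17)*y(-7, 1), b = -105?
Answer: 3132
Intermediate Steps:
y(m, V) = (1 + m)*(V + m)
M = -1620 (M = (-28 - 17)*(1 - 7 + (-7)² + 1*(-7)) = -45*(1 - 7 + 49 - 7) = -45*36 = -1620)
(M - s(b)) - 1*(-4885) = (-1620 - 1*133) - 1*(-4885) = (-1620 - 133) + 4885 = -1753 + 4885 = 3132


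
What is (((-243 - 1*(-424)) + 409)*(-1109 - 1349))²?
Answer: 2103138048400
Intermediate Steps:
(((-243 - 1*(-424)) + 409)*(-1109 - 1349))² = (((-243 + 424) + 409)*(-2458))² = ((181 + 409)*(-2458))² = (590*(-2458))² = (-1450220)² = 2103138048400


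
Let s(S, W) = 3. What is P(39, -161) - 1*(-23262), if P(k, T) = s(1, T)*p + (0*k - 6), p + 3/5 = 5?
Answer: 116346/5 ≈ 23269.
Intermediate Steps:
p = 22/5 (p = -⅗ + 5 = 22/5 ≈ 4.4000)
P(k, T) = 36/5 (P(k, T) = 3*(22/5) + (0*k - 6) = 66/5 + (0 - 6) = 66/5 - 6 = 36/5)
P(39, -161) - 1*(-23262) = 36/5 - 1*(-23262) = 36/5 + 23262 = 116346/5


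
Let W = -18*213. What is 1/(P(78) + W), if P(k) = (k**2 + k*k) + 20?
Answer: 1/8354 ≈ 0.00011970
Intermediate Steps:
W = -3834
P(k) = 20 + 2*k**2 (P(k) = (k**2 + k**2) + 20 = 2*k**2 + 20 = 20 + 2*k**2)
1/(P(78) + W) = 1/((20 + 2*78**2) - 3834) = 1/((20 + 2*6084) - 3834) = 1/((20 + 12168) - 3834) = 1/(12188 - 3834) = 1/8354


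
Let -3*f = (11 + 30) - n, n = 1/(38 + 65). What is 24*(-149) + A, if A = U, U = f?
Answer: -1109206/309 ≈ -3589.7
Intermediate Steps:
n = 1/103 ≈ 0.0097087
f = -4222/309 (f = -((11 + 30) - 1*1/103)/3 = -(41 - 1/103)/3 = -⅓*4222/103 = -4222/309 ≈ -13.663)
U = -4222/309 ≈ -13.663
A = -4222/309 ≈ -13.663
24*(-149) + A = 24*(-149) - 4222/309 = -3576 - 4222/309 = -1109206/309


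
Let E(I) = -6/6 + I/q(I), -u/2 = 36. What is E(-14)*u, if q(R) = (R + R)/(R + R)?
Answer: 1080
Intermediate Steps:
u = -72 (u = -2*36 = -72)
q(R) = 1 (q(R) = (2*R)/((2*R)) = (2*R)*(1/(2*R)) = 1)
E(I) = -1 + I (E(I) = -6/6 + I/1 = -6*⅙ + I*1 = -1 + I)
E(-14)*u = (-1 - 14)*(-72) = -15*(-72) = 1080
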